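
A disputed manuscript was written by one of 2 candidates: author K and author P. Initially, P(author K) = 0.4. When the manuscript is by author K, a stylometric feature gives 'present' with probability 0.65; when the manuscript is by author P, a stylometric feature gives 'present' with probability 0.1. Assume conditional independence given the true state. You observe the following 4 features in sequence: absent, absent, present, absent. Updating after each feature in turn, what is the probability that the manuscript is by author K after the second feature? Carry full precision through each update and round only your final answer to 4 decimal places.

After 'absent': P(author K) = 0.35·0.4000 / (0.35·0.4000 + 0.9·0.6000) ≈ 0.2059
After 'absent': P(author K) = 0.35·0.2059 / (0.35·0.2059 + 0.9·0.7941) ≈ 0.0916

0.0916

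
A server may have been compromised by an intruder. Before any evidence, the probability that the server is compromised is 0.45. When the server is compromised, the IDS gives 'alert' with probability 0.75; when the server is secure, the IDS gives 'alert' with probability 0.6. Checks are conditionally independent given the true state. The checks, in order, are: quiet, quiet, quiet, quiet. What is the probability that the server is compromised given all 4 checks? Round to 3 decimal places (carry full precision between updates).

0.111

After 'quiet': P(compromised) = 0.25·0.4500 / (0.25·0.4500 + 0.4·0.5500) ≈ 0.3383
After 'quiet': P(compromised) = 0.25·0.3383 / (0.25·0.3383 + 0.4·0.6617) ≈ 0.2422
After 'quiet': P(compromised) = 0.25·0.2422 / (0.25·0.2422 + 0.4·0.7578) ≈ 0.1665
After 'quiet': P(compromised) = 0.25·0.1665 / (0.25·0.1665 + 0.4·0.8335) ≈ 0.1110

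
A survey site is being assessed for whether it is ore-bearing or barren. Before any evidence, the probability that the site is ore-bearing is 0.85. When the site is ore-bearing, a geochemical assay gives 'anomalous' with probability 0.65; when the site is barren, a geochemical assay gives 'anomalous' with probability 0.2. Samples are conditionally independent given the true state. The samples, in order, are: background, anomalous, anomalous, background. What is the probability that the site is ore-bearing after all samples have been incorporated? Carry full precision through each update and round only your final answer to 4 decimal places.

After 'background': P(ore) = 0.35·0.8500 / (0.35·0.8500 + 0.8·0.1500) ≈ 0.7126
After 'anomalous': P(ore) = 0.65·0.7126 / (0.65·0.7126 + 0.2·0.2874) ≈ 0.8896
After 'anomalous': P(ore) = 0.65·0.8896 / (0.65·0.8896 + 0.2·0.1104) ≈ 0.9632
After 'background': P(ore) = 0.35·0.9632 / (0.35·0.9632 + 0.8·0.0368) ≈ 0.9197

0.9197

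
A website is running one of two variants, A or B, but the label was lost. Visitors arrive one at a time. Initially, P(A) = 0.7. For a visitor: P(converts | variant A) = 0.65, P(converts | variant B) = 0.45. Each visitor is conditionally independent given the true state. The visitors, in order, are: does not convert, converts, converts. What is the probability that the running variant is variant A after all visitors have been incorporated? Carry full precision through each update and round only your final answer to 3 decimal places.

0.756

Apply Bayes' rule sequentially, carrying P(A) forward.
After 'does not convert': P(A) = 0.35·0.7000 / (0.35·0.7000 + 0.55·0.3000) ≈ 0.5976
After 'converts': P(A) = 0.65·0.5976 / (0.65·0.5976 + 0.45·0.4024) ≈ 0.6820
After 'converts': P(A) = 0.65·0.6820 / (0.65·0.6820 + 0.45·0.3180) ≈ 0.7560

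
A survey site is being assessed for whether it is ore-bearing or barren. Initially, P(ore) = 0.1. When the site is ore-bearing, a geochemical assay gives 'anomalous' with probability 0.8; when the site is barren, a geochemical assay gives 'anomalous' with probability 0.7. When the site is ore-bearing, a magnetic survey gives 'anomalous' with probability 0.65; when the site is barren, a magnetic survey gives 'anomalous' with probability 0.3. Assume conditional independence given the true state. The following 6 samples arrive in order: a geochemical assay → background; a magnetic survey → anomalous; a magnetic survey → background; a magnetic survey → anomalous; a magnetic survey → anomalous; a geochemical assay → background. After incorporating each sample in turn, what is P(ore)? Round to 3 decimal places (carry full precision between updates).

0.201

After a geochemical assay='background': P(ore) = 0.2·0.1000 / (0.2·0.1000 + 0.3·0.9000) ≈ 0.0690
After a magnetic survey='anomalous': P(ore) = 0.65·0.0690 / (0.65·0.0690 + 0.3·0.9310) ≈ 0.1383
After a magnetic survey='background': P(ore) = 0.35·0.1383 / (0.35·0.1383 + 0.7·0.8617) ≈ 0.0743
After a magnetic survey='anomalous': P(ore) = 0.65·0.0743 / (0.65·0.0743 + 0.3·0.9257) ≈ 0.1481
After a magnetic survey='anomalous': P(ore) = 0.65·0.1481 / (0.65·0.1481 + 0.3·0.8519) ≈ 0.2736
After a geochemical assay='background': P(ore) = 0.2·0.2736 / (0.2·0.2736 + 0.3·0.7264) ≈ 0.2007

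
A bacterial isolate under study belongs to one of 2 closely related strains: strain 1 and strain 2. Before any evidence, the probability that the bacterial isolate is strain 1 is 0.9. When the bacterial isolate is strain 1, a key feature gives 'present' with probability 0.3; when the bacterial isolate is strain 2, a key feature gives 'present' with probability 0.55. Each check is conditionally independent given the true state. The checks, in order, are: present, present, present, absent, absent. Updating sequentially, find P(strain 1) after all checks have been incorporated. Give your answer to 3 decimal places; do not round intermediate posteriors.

0.779

After 'present': P(strain 1) = 0.3·0.9000 / (0.3·0.9000 + 0.55·0.1000) ≈ 0.8308
After 'present': P(strain 1) = 0.3·0.8308 / (0.3·0.8308 + 0.55·0.1692) ≈ 0.7281
After 'present': P(strain 1) = 0.3·0.7281 / (0.3·0.7281 + 0.55·0.2719) ≈ 0.5936
After 'absent': P(strain 1) = 0.7·0.5936 / (0.7·0.5936 + 0.45·0.4064) ≈ 0.6944
After 'absent': P(strain 1) = 0.7·0.6944 / (0.7·0.6944 + 0.45·0.3056) ≈ 0.7795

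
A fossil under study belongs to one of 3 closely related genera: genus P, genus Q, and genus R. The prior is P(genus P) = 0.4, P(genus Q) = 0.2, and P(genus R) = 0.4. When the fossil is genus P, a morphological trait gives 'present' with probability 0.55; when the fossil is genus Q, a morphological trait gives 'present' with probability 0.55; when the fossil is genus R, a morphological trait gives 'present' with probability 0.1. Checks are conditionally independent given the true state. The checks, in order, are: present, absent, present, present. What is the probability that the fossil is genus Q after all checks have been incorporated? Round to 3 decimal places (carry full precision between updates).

Apply Bayes' rule sequentially, carrying P(genus Q) forward.
After 'present': normaliser = 0.55·0.4000 + 0.55·0.2000 + 0.1·0.4000; P(genus P) ≈ 0.5946, P(genus Q) ≈ 0.2973, P(genus R) ≈ 0.1081
After 'absent': normaliser = 0.45·0.5946 + 0.45·0.2973 + 0.9·0.1081; P(genus P) ≈ 0.5366, P(genus Q) ≈ 0.2683, P(genus R) ≈ 0.1951
After 'present': normaliser = 0.55·0.5366 + 0.55·0.2683 + 0.1·0.1951; P(genus P) ≈ 0.6385, P(genus Q) ≈ 0.3193, P(genus R) ≈ 0.0422
After 'present': normaliser = 0.55·0.6385 + 0.55·0.3193 + 0.1·0.0422; P(genus P) ≈ 0.6614, P(genus Q) ≈ 0.3307, P(genus R) ≈ 0.0080

0.331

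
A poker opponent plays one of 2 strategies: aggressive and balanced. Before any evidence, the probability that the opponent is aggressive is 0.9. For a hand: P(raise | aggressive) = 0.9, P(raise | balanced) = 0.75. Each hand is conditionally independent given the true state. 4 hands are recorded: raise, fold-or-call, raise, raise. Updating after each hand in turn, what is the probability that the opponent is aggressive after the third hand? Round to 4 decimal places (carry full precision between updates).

0.8383

After 'raise': P(aggressive) = 0.9·0.9000 / (0.9·0.9000 + 0.75·0.1000) ≈ 0.9153
After 'fold-or-call': P(aggressive) = 0.1·0.9153 / (0.1·0.9153 + 0.25·0.0847) ≈ 0.8120
After 'raise': P(aggressive) = 0.9·0.8120 / (0.9·0.8120 + 0.75·0.1880) ≈ 0.8383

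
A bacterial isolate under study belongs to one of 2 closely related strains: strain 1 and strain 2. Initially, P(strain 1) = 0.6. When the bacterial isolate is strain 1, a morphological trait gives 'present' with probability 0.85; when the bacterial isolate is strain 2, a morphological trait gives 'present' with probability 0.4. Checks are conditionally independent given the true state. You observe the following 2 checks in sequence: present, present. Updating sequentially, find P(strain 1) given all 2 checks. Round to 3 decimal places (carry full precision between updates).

After 'present': P(strain 1) = 0.85·0.6000 / (0.85·0.6000 + 0.4·0.4000) ≈ 0.7612
After 'present': P(strain 1) = 0.85·0.7612 / (0.85·0.7612 + 0.4·0.2388) ≈ 0.8714

0.871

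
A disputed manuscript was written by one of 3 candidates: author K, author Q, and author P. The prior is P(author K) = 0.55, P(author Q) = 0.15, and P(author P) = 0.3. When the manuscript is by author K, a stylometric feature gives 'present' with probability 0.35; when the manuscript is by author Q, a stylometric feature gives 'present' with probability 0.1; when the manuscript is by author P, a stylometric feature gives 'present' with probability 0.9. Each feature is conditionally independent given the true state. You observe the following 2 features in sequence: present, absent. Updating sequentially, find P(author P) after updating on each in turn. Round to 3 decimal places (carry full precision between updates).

0.163

Apply Bayes' rule sequentially, carrying P(author P) forward.
After 'present': normaliser = 0.35·0.5500 + 0.1·0.1500 + 0.9·0.3000; P(author K) ≈ 0.4031, P(author Q) ≈ 0.0314, P(author P) ≈ 0.5654
After 'absent': normaliser = 0.65·0.4031 + 0.9·0.0314 + 0.1·0.5654; P(author K) ≈ 0.7555, P(author Q) ≈ 0.0815, P(author P) ≈ 0.1630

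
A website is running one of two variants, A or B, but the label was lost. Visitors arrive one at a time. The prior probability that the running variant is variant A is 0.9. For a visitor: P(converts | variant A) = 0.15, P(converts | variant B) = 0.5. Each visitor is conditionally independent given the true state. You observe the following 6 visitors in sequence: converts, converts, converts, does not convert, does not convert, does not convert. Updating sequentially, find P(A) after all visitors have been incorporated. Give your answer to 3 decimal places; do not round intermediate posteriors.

0.544

Each posterior becomes the prior for the next update.
After 'converts': P(A) = 0.15·0.9000 / (0.15·0.9000 + 0.5·0.1000) ≈ 0.7297
After 'converts': P(A) = 0.15·0.7297 / (0.15·0.7297 + 0.5·0.2703) ≈ 0.4475
After 'converts': P(A) = 0.15·0.4475 / (0.15·0.4475 + 0.5·0.5525) ≈ 0.1955
After 'does not convert': P(A) = 0.85·0.1955 / (0.85·0.1955 + 0.5·0.8045) ≈ 0.2923
After 'does not convert': P(A) = 0.85·0.2923 / (0.85·0.2923 + 0.5·0.7077) ≈ 0.4125
After 'does not convert': P(A) = 0.85·0.4125 / (0.85·0.4125 + 0.5·0.5875) ≈ 0.5442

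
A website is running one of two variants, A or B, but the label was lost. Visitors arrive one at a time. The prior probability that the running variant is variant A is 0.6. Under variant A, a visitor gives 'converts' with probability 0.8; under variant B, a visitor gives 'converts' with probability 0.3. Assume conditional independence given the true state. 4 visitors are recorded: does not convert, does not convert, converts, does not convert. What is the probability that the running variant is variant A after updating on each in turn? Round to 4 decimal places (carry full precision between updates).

0.0853

After 'does not convert': P(A) = 0.2·0.6000 / (0.2·0.6000 + 0.7·0.4000) ≈ 0.3000
After 'does not convert': P(A) = 0.2·0.3000 / (0.2·0.3000 + 0.7·0.7000) ≈ 0.1091
After 'converts': P(A) = 0.8·0.1091 / (0.8·0.1091 + 0.3·0.8909) ≈ 0.2462
After 'does not convert': P(A) = 0.2·0.2462 / (0.2·0.2462 + 0.7·0.7538) ≈ 0.0853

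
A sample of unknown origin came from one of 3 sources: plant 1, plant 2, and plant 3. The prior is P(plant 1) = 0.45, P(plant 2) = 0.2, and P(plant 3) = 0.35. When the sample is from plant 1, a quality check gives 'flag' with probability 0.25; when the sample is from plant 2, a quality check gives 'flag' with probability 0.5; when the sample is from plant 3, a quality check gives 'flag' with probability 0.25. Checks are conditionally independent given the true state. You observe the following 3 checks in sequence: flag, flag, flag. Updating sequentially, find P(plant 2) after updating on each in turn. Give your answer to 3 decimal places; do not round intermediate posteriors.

0.667

After 'flag': normaliser = 0.25·0.4500 + 0.5·0.2000 + 0.25·0.3500; P(plant 1) ≈ 0.3750, P(plant 2) ≈ 0.3333, P(plant 3) ≈ 0.2917
After 'flag': normaliser = 0.25·0.3750 + 0.5·0.3333 + 0.25·0.2917; P(plant 1) ≈ 0.2812, P(plant 2) ≈ 0.5000, P(plant 3) ≈ 0.2188
After 'flag': normaliser = 0.25·0.2812 + 0.5·0.5000 + 0.25·0.2188; P(plant 1) ≈ 0.1875, P(plant 2) ≈ 0.6667, P(plant 3) ≈ 0.1458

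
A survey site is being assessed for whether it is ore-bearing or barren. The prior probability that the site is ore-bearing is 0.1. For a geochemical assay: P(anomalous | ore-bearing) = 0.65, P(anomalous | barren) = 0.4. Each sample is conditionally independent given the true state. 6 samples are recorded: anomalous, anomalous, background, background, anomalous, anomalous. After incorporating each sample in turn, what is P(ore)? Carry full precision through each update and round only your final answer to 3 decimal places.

0.209

After 'anomalous': P(ore) = 0.65·0.1000 / (0.65·0.1000 + 0.4·0.9000) ≈ 0.1529
After 'anomalous': P(ore) = 0.65·0.1529 / (0.65·0.1529 + 0.4·0.8471) ≈ 0.2268
After 'background': P(ore) = 0.35·0.2268 / (0.35·0.2268 + 0.6·0.7732) ≈ 0.1461
After 'background': P(ore) = 0.35·0.1461 / (0.35·0.1461 + 0.6·0.8539) ≈ 0.0908
After 'anomalous': P(ore) = 0.65·0.0908 / (0.65·0.0908 + 0.4·0.9092) ≈ 0.1396
After 'anomalous': P(ore) = 0.65·0.1396 / (0.65·0.1396 + 0.4·0.8604) ≈ 0.2086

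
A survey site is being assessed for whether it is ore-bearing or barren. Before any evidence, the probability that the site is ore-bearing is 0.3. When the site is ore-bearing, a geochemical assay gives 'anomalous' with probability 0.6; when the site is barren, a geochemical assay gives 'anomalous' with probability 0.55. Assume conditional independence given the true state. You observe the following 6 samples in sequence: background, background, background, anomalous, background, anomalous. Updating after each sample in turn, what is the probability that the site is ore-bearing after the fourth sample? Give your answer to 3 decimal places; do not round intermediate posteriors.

0.247

Each posterior becomes the prior for the next update.
After 'background': P(ore) = 0.4·0.3000 / (0.4·0.3000 + 0.45·0.7000) ≈ 0.2759
After 'background': P(ore) = 0.4·0.2759 / (0.4·0.2759 + 0.45·0.7241) ≈ 0.2530
After 'background': P(ore) = 0.4·0.2530 / (0.4·0.2530 + 0.45·0.7470) ≈ 0.2314
After 'anomalous': P(ore) = 0.6·0.2314 / (0.6·0.2314 + 0.55·0.7686) ≈ 0.2472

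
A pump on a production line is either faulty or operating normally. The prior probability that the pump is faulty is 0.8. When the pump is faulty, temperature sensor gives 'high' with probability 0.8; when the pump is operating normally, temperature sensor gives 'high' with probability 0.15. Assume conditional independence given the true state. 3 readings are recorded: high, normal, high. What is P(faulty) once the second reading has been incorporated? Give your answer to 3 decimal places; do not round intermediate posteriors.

Apply Bayes' rule sequentially, carrying P(faulty) forward.
After 'high': P(faulty) = 0.8·0.8000 / (0.8·0.8000 + 0.15·0.2000) ≈ 0.9552
After 'normal': P(faulty) = 0.2·0.9552 / (0.2·0.9552 + 0.85·0.0448) ≈ 0.8339

0.834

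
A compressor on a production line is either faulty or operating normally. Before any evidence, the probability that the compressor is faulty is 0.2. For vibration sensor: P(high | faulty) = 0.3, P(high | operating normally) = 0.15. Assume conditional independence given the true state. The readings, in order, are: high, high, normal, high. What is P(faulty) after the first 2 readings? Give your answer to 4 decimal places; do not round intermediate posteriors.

0.5000

After 'high': P(faulty) = 0.3·0.2000 / (0.3·0.2000 + 0.15·0.8000) ≈ 0.3333
After 'high': P(faulty) = 0.3·0.3333 / (0.3·0.3333 + 0.15·0.6667) ≈ 0.5000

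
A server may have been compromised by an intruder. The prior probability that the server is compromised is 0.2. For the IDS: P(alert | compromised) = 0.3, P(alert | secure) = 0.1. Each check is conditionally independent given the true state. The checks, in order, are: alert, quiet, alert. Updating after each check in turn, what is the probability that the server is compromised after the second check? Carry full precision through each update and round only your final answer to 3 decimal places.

0.368

After 'alert': P(compromised) = 0.3·0.2000 / (0.3·0.2000 + 0.1·0.8000) ≈ 0.4286
After 'quiet': P(compromised) = 0.7·0.4286 / (0.7·0.4286 + 0.9·0.5714) ≈ 0.3684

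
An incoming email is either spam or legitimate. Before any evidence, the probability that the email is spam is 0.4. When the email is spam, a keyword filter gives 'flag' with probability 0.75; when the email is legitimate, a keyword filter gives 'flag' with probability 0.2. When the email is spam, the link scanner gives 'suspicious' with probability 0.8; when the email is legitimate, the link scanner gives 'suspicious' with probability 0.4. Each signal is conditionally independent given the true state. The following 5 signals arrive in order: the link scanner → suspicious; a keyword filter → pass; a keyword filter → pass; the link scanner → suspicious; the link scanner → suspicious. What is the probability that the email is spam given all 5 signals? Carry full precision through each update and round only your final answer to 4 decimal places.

0.3425

After the link scanner='suspicious': P(spam) = 0.8·0.4000 / (0.8·0.4000 + 0.4·0.6000) ≈ 0.5714
After a keyword filter='pass': P(spam) = 0.25·0.5714 / (0.25·0.5714 + 0.8·0.4286) ≈ 0.2941
After a keyword filter='pass': P(spam) = 0.25·0.2941 / (0.25·0.2941 + 0.8·0.7059) ≈ 0.1152
After the link scanner='suspicious': P(spam) = 0.8·0.1152 / (0.8·0.1152 + 0.4·0.8848) ≈ 0.2066
After the link scanner='suspicious': P(spam) = 0.8·0.2066 / (0.8·0.2066 + 0.4·0.7934) ≈ 0.3425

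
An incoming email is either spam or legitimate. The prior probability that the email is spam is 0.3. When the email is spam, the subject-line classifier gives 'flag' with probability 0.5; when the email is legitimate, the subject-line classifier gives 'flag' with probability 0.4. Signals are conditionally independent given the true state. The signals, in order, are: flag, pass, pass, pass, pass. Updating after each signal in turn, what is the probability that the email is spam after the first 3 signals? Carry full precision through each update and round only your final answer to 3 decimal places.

Apply Bayes' rule sequentially, carrying P(spam) forward.
After 'flag': P(spam) = 0.5·0.3000 / (0.5·0.3000 + 0.4·0.7000) ≈ 0.3488
After 'pass': P(spam) = 0.5·0.3488 / (0.5·0.3488 + 0.6·0.6512) ≈ 0.3086
After 'pass': P(spam) = 0.5·0.3086 / (0.5·0.3086 + 0.6·0.6914) ≈ 0.2711

0.271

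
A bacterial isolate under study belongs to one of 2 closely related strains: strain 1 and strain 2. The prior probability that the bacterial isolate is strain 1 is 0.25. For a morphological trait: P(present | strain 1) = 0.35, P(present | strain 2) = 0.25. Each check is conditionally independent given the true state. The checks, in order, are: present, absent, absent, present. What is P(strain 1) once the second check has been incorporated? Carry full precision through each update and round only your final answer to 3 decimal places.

After 'present': P(strain 1) = 0.35·0.2500 / (0.35·0.2500 + 0.25·0.7500) ≈ 0.3182
After 'absent': P(strain 1) = 0.65·0.3182 / (0.65·0.3182 + 0.75·0.6818) ≈ 0.2880

0.288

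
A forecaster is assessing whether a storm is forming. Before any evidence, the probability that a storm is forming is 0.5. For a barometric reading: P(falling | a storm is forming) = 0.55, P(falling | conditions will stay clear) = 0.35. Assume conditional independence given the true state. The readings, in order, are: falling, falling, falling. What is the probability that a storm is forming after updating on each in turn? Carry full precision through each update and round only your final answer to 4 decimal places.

Each posterior becomes the prior for the next update.
After 'falling': P(storm) = 0.55·0.5000 / (0.55·0.5000 + 0.35·0.5000) ≈ 0.6111
After 'falling': P(storm) = 0.55·0.6111 / (0.55·0.6111 + 0.35·0.3889) ≈ 0.7118
After 'falling': P(storm) = 0.55·0.7118 / (0.55·0.7118 + 0.35·0.2882) ≈ 0.7951

0.7951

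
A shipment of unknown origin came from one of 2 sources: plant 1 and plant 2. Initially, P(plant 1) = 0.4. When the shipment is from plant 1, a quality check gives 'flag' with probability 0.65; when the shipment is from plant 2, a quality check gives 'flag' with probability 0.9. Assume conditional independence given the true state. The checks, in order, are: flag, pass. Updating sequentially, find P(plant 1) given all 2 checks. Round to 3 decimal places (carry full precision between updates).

0.628

Apply Bayes' rule sequentially, carrying P(plant 1) forward.
After 'flag': P(plant 1) = 0.65·0.4000 / (0.65·0.4000 + 0.9·0.6000) ≈ 0.3250
After 'pass': P(plant 1) = 0.35·0.3250 / (0.35·0.3250 + 0.1·0.6750) ≈ 0.6276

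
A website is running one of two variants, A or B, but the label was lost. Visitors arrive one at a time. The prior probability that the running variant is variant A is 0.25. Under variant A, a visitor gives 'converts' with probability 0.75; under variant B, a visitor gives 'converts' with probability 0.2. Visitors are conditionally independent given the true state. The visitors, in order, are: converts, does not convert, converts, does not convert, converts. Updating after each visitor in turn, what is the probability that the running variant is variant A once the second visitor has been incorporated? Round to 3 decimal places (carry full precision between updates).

0.281

After 'converts': P(A) = 0.75·0.2500 / (0.75·0.2500 + 0.2·0.7500) ≈ 0.5556
After 'does not convert': P(A) = 0.25·0.5556 / (0.25·0.5556 + 0.8·0.4444) ≈ 0.2809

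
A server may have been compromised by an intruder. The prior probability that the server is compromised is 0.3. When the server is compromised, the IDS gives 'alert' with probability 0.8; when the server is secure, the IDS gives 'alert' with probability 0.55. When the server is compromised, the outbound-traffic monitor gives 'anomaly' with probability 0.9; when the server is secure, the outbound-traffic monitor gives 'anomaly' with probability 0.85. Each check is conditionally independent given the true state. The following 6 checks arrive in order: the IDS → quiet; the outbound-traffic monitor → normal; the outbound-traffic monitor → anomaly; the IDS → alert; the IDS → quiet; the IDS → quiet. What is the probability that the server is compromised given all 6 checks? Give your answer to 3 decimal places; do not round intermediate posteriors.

0.037

Each posterior becomes the prior for the next update.
After the IDS='quiet': P(compromised) = 0.2·0.3000 / (0.2·0.3000 + 0.45·0.7000) ≈ 0.1600
After the outbound-traffic monitor='normal': P(compromised) = 0.1·0.1600 / (0.1·0.1600 + 0.15·0.8400) ≈ 0.1127
After the outbound-traffic monitor='anomaly': P(compromised) = 0.9·0.1127 / (0.9·0.1127 + 0.85·0.8873) ≈ 0.1185
After the IDS='alert': P(compromised) = 0.8·0.1185 / (0.8·0.1185 + 0.55·0.8815) ≈ 0.1636
After the IDS='quiet': P(compromised) = 0.2·0.1636 / (0.2·0.1636 + 0.45·0.8364) ≈ 0.0800
After the IDS='quiet': P(compromised) = 0.2·0.0800 / (0.2·0.0800 + 0.45·0.9200) ≈ 0.0372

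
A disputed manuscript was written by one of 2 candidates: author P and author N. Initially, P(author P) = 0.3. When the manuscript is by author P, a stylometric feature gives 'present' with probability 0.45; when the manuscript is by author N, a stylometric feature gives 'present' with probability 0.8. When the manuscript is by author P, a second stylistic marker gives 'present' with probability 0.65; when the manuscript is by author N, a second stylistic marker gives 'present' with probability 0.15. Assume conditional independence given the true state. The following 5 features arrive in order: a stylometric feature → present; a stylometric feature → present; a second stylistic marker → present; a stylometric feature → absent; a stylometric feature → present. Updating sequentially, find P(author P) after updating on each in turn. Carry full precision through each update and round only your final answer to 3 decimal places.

Each posterior becomes the prior for the next update.
After a stylometric feature='present': P(author P) = 0.45·0.3000 / (0.45·0.3000 + 0.8·0.7000) ≈ 0.1942
After a stylometric feature='present': P(author P) = 0.45·0.1942 / (0.45·0.1942 + 0.8·0.8058) ≈ 0.1194
After a second stylistic marker='present': P(author P) = 0.65·0.1194 / (0.65·0.1194 + 0.15·0.8806) ≈ 0.3701
After a stylometric feature='absent': P(author P) = 0.55·0.3701 / (0.55·0.3701 + 0.2·0.6299) ≈ 0.6177
After a stylometric feature='present': P(author P) = 0.45·0.6177 / (0.45·0.6177 + 0.8·0.3823) ≈ 0.4762

0.476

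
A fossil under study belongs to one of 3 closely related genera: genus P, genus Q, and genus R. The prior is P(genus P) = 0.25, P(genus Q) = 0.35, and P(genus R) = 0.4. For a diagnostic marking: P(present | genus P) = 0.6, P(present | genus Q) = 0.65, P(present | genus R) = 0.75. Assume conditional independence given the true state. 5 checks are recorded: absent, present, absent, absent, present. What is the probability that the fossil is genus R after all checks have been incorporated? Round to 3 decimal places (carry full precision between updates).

After 'absent': normaliser = 0.4·0.2500 + 0.35·0.3500 + 0.25·0.4000; P(genus P) ≈ 0.3101, P(genus Q) ≈ 0.3798, P(genus R) ≈ 0.3101
After 'present': normaliser = 0.6·0.3101 + 0.65·0.3798 + 0.75·0.3101; P(genus P) ≈ 0.2796, P(genus Q) ≈ 0.3710, P(genus R) ≈ 0.3494
After 'absent': normaliser = 0.4·0.2796 + 0.35·0.3710 + 0.25·0.3494; P(genus P) ≈ 0.3399, P(genus Q) ≈ 0.3946, P(genus R) ≈ 0.2655
After 'absent': normaliser = 0.4·0.3399 + 0.35·0.3946 + 0.25·0.2655; P(genus P) ≈ 0.3993, P(genus Q) ≈ 0.4057, P(genus R) ≈ 0.1950
After 'present': normaliser = 0.6·0.3993 + 0.65·0.4057 + 0.75·0.1950; P(genus P) ≈ 0.3689, P(genus Q) ≈ 0.4060, P(genus R) ≈ 0.2251

0.225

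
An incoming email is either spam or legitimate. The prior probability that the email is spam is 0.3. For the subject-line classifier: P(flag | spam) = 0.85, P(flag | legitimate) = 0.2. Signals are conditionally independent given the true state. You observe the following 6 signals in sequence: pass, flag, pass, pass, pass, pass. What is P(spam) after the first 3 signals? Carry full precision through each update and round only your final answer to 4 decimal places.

After 'pass': P(spam) = 0.15·0.3000 / (0.15·0.3000 + 0.8·0.7000) ≈ 0.0744
After 'flag': P(spam) = 0.85·0.0744 / (0.85·0.0744 + 0.2·0.9256) ≈ 0.2546
After 'pass': P(spam) = 0.15·0.2546 / (0.15·0.2546 + 0.8·0.7454) ≈ 0.0602

0.0602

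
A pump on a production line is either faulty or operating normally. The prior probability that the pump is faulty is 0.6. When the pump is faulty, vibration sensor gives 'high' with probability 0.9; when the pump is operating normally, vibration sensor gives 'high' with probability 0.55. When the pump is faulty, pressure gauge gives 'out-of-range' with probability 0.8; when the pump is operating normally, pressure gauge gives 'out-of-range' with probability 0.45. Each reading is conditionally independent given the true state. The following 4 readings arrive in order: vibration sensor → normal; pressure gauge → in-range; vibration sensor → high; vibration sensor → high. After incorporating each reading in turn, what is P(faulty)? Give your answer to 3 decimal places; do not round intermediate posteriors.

0.245

After vibration sensor='normal': P(faulty) = 0.1·0.6000 / (0.1·0.6000 + 0.45·0.4000) ≈ 0.2500
After pressure gauge='in-range': P(faulty) = 0.2·0.2500 / (0.2·0.2500 + 0.55·0.7500) ≈ 0.1081
After vibration sensor='high': P(faulty) = 0.9·0.1081 / (0.9·0.1081 + 0.55·0.8919) ≈ 0.1655
After vibration sensor='high': P(faulty) = 0.9·0.1655 / (0.9·0.1655 + 0.55·0.8345) ≈ 0.2450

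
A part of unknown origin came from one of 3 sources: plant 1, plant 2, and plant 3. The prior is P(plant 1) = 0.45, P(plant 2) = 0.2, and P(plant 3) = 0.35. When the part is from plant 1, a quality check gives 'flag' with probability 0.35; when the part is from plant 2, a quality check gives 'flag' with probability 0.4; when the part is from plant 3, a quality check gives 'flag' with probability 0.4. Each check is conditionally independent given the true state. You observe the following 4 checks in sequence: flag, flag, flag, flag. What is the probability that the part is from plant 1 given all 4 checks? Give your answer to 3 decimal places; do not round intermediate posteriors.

0.324

After 'flag': normaliser = 0.35·0.4500 + 0.4·0.2000 + 0.4·0.3500; P(plant 1) ≈ 0.4172, P(plant 2) ≈ 0.2119, P(plant 3) ≈ 0.3709
After 'flag': normaliser = 0.35·0.4172 + 0.4·0.2119 + 0.4·0.3709; P(plant 1) ≈ 0.3852, P(plant 2) ≈ 0.2236, P(plant 3) ≈ 0.3913
After 'flag': normaliser = 0.35·0.3852 + 0.4·0.2236 + 0.4·0.3913; P(plant 1) ≈ 0.3541, P(plant 2) ≈ 0.2349, P(plant 3) ≈ 0.4111
After 'flag': normaliser = 0.35·0.3541 + 0.4·0.2349 + 0.4·0.4111; P(plant 1) ≈ 0.3241, P(plant 2) ≈ 0.2458, P(plant 3) ≈ 0.4301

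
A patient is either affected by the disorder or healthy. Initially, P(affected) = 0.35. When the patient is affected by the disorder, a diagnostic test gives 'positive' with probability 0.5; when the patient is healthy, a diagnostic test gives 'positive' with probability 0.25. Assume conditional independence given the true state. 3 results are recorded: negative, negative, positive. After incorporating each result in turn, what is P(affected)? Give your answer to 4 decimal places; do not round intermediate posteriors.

0.3237

After 'negative': P(affected) = 0.5·0.3500 / (0.5·0.3500 + 0.75·0.6500) ≈ 0.2642
After 'negative': P(affected) = 0.5·0.2642 / (0.5·0.2642 + 0.75·0.7358) ≈ 0.1931
After 'positive': P(affected) = 0.5·0.1931 / (0.5·0.1931 + 0.25·0.8069) ≈ 0.3237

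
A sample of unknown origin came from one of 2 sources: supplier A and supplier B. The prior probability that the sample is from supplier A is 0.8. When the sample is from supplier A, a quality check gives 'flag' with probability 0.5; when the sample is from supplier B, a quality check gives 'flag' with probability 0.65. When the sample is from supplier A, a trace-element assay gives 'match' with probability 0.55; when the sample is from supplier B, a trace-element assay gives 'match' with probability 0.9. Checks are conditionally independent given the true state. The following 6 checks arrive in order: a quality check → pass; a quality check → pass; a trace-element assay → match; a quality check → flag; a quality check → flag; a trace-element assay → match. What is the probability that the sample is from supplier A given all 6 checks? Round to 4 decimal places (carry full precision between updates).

Apply Bayes' rule sequentially, carrying P(supplier A) forward.
After a quality check='pass': P(supplier A) = 0.5·0.8000 / (0.5·0.8000 + 0.35·0.2000) ≈ 0.8511
After a quality check='pass': P(supplier A) = 0.5·0.8511 / (0.5·0.8511 + 0.35·0.1489) ≈ 0.8909
After a trace-element assay='match': P(supplier A) = 0.55·0.8909 / (0.55·0.8909 + 0.9·0.1091) ≈ 0.8330
After a quality check='flag': P(supplier A) = 0.5·0.8330 / (0.5·0.8330 + 0.65·0.1670) ≈ 0.7933
After a quality check='flag': P(supplier A) = 0.5·0.7933 / (0.5·0.7933 + 0.65·0.2067) ≈ 0.7470
After a trace-element assay='match': P(supplier A) = 0.55·0.7470 / (0.55·0.7470 + 0.9·0.2530) ≈ 0.6434

0.6434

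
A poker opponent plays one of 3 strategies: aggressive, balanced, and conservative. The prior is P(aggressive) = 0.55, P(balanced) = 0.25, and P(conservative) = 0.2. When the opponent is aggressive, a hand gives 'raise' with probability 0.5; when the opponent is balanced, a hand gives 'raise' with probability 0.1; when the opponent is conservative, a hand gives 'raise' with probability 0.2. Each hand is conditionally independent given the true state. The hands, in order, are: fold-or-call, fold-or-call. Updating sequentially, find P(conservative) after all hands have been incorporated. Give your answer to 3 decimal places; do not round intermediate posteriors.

0.274

After 'fold-or-call': normaliser = 0.5·0.5500 + 0.9·0.2500 + 0.8·0.2000; P(aggressive) ≈ 0.4167, P(balanced) ≈ 0.3409, P(conservative) ≈ 0.2424
After 'fold-or-call': normaliser = 0.5·0.4167 + 0.9·0.3409 + 0.8·0.2424; P(aggressive) ≈ 0.2938, P(balanced) ≈ 0.4327, P(conservative) ≈ 0.2735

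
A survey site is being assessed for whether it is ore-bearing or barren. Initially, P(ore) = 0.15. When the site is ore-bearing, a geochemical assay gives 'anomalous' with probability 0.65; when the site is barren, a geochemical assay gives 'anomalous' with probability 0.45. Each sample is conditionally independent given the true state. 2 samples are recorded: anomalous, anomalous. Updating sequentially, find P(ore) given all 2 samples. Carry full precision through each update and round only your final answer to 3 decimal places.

Apply Bayes' rule sequentially, carrying P(ore) forward.
After 'anomalous': P(ore) = 0.65·0.1500 / (0.65·0.1500 + 0.45·0.8500) ≈ 0.2031
After 'anomalous': P(ore) = 0.65·0.2031 / (0.65·0.2031 + 0.45·0.7969) ≈ 0.2691

0.269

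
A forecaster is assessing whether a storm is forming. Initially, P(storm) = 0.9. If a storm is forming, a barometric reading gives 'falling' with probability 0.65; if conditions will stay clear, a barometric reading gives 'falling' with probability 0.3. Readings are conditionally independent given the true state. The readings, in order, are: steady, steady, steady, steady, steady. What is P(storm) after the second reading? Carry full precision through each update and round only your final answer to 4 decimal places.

0.6923

Each posterior becomes the prior for the next update.
After 'steady': P(storm) = 0.35·0.9000 / (0.35·0.9000 + 0.7·0.1000) ≈ 0.8182
After 'steady': P(storm) = 0.35·0.8182 / (0.35·0.8182 + 0.7·0.1818) ≈ 0.6923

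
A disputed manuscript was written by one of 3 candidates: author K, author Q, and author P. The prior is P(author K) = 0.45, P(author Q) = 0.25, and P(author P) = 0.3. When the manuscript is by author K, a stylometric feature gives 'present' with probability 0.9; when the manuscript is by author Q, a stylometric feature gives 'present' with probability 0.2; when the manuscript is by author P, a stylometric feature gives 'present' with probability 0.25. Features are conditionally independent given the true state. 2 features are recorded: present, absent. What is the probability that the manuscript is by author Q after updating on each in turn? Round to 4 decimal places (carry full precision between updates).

After 'present': normaliser = 0.9·0.4500 + 0.2·0.2500 + 0.25·0.3000; P(author K) ≈ 0.7642, P(author Q) ≈ 0.0943, P(author P) ≈ 0.1415
After 'absent': normaliser = 0.1·0.7642 + 0.8·0.0943 + 0.75·0.1415; P(author K) ≈ 0.2962, P(author Q) ≈ 0.2925, P(author P) ≈ 0.4113

0.2925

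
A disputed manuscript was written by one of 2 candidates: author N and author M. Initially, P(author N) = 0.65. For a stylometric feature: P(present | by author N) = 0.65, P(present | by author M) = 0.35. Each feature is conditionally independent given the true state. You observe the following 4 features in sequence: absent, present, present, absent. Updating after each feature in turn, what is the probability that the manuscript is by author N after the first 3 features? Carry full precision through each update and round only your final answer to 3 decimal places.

0.775

Each posterior becomes the prior for the next update.
After 'absent': P(author N) = 0.35·0.6500 / (0.35·0.6500 + 0.65·0.3500) ≈ 0.5000
After 'present': P(author N) = 0.65·0.5000 / (0.65·0.5000 + 0.35·0.5000) ≈ 0.6500
After 'present': P(author N) = 0.65·0.6500 / (0.65·0.6500 + 0.35·0.3500) ≈ 0.7752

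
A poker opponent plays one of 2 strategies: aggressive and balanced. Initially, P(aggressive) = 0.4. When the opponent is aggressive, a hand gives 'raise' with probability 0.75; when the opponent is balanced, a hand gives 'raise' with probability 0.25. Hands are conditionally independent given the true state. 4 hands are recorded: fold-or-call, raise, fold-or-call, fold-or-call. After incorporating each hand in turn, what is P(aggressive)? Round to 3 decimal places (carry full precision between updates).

0.069

Each posterior becomes the prior for the next update.
After 'fold-or-call': P(aggressive) = 0.25·0.4000 / (0.25·0.4000 + 0.75·0.6000) ≈ 0.1818
After 'raise': P(aggressive) = 0.75·0.1818 / (0.75·0.1818 + 0.25·0.8182) ≈ 0.4000
After 'fold-or-call': P(aggressive) = 0.25·0.4000 / (0.25·0.4000 + 0.75·0.6000) ≈ 0.1818
After 'fold-or-call': P(aggressive) = 0.25·0.1818 / (0.25·0.1818 + 0.75·0.8182) ≈ 0.0690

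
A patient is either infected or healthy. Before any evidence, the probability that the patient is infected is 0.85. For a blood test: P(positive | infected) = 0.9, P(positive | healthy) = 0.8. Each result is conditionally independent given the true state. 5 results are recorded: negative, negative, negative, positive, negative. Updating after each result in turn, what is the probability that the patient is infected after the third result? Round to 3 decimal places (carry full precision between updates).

0.415

After 'negative': P(infected) = 0.1·0.8500 / (0.1·0.8500 + 0.2·0.1500) ≈ 0.7391
After 'negative': P(infected) = 0.1·0.7391 / (0.1·0.7391 + 0.2·0.2609) ≈ 0.5862
After 'negative': P(infected) = 0.1·0.5862 / (0.1·0.5862 + 0.2·0.4138) ≈ 0.4146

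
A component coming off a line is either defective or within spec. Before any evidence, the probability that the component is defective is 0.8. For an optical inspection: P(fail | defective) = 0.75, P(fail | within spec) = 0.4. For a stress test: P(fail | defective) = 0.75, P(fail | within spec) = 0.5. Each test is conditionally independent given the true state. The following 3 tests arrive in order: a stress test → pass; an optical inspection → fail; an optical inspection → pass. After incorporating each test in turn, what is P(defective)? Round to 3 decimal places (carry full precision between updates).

0.610

After a stress test='pass': P(defective) = 0.25·0.8000 / (0.25·0.8000 + 0.5·0.2000) ≈ 0.6667
After an optical inspection='fail': P(defective) = 0.75·0.6667 / (0.75·0.6667 + 0.4·0.3333) ≈ 0.7895
After an optical inspection='pass': P(defective) = 0.25·0.7895 / (0.25·0.7895 + 0.6·0.2105) ≈ 0.6098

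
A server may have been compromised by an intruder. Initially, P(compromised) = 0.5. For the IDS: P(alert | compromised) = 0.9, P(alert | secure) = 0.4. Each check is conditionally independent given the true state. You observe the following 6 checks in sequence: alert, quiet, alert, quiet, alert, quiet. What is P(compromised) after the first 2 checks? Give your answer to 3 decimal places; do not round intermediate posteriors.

Apply Bayes' rule sequentially, carrying P(compromised) forward.
After 'alert': P(compromised) = 0.9·0.5000 / (0.9·0.5000 + 0.4·0.5000) ≈ 0.6923
After 'quiet': P(compromised) = 0.1·0.6923 / (0.1·0.6923 + 0.6·0.3077) ≈ 0.2727

0.273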